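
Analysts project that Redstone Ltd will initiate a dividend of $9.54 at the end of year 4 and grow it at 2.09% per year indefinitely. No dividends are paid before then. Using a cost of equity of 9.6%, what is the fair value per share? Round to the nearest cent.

Deferred-dividend DDM. At t=3 the remaining stream is a growing perpetuity with first payment D_4 = 9.54.
V_3 = D_4/(r−g) = 9.54/(0.096−0.0209) = 127.0306
P₀ = V_3/(1+r)^3 = 127.0306/(1+0.096)^3 = 96.4888

$96.49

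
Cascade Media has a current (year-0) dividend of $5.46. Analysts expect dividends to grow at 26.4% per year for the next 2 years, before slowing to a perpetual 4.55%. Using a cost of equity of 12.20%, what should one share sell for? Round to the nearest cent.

Two-stage DDM. Project D₁…D_2 at 0.264, terminal growth 0.0455, discount at r = 0.122.
D_1 = 6.9014
D_2 = 8.7234
Terminal value at t=2: TV = D_3/(r−g) = 9.1203/(0.122−0.0455) = 119.2201
P₀ = 6.9014/(1+0.122)^1 + 8.7234/(1+0.122)^2 + 119.2201/(1+0.122)^2 = 107.7835

$107.78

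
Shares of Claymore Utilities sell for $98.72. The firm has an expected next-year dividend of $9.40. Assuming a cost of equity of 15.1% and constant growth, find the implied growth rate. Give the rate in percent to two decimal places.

From P₀ = D₁/(r − g), the implied growth is g = r − D₁/P₀.
g = 0.151 − 9.40/98.72 = 0.151 − 0.09522 = 0.05578

5.58%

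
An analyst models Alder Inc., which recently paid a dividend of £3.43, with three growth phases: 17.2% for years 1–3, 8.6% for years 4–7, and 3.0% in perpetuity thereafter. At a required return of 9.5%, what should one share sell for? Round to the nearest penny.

£92.77

Three-stage DDM. Project D₁…D_7; terminal Gordon value at t=7 with g = 0.03; discount at r = 0.095.
D_1 = 4.0200
D_2 = 4.7114
D_3 = 5.5218
D_4 = 5.9966
D_5 = 6.5123
D_6 = 7.0724
D_7 = 7.6806
TV_7 = 7.9110/(0.095−0.03) = 121.7083
P₀ = Σ Dₜ/(1+r)ᵗ + TV_7/(1+r)^7 = 92.7655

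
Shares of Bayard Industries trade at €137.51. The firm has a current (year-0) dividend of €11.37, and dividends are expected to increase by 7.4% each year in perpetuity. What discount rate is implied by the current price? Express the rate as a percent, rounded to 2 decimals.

16.28%

Rearranging the constant-growth DDM: r = D₁/P₀ + g.
D₁ = 11.37 × (1 + 0.074) = 12.2114.
r = 12.2114 / 137.51 + 0.074 = 0.08880 + 0.074 = 0.16280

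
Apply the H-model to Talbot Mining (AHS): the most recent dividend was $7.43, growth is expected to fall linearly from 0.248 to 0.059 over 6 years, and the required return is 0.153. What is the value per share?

$128.52

H-model: P₀ = D₀[(1+g_L) + H(g_S−g_L)]/(r−g_L), with H = 6/2 = 3.
P₀ = 7.43 × [(1+0.059) + 3×(0.248−0.059)] / (0.153−0.059)
   = 7.43 × 1.6260 / 0.094 = 128.5232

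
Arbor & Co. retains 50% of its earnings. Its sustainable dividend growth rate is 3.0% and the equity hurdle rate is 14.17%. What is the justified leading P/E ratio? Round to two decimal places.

Payout ratio b = 1 − 0.50 = 0.50.
Justified leading P/E = b/(r−g) = 0.50/(0.1417−0.03) = 4.4763

4.48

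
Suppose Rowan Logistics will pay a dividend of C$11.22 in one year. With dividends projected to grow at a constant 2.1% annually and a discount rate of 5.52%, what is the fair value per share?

Gordon growth model: P₀ = D₁/(r − g), with D₁ = 11.22 given directly.
P₀ = 11.2200 / (0.0552 − 0.021) = 11.2200 / 0.0342 = 328.0702

C$328.07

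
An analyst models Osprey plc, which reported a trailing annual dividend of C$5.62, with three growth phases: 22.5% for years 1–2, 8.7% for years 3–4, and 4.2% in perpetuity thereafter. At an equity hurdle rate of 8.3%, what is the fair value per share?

C$212.10

Three-stage DDM. Project D₁…D_4; terminal Gordon value at t=4 with g = 0.042; discount at r = 0.083.
D_1 = 6.8845
D_2 = 8.4335
D_3 = 9.1672
D_4 = 9.9648
TV_4 = 10.3833/(0.083−0.042) = 253.2512
P₀ = Σ Dₜ/(1+r)ᵗ + TV_4/(1+r)^4 = 212.1009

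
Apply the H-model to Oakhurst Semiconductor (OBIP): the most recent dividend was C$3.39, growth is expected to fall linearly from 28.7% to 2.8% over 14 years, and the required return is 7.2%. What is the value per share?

C$218.89

H-model: P₀ = D₀[(1+g_L) + H(g_S−g_L)]/(r−g_L), with H = 14/2 = 7.
P₀ = 3.39 × [(1+0.028) + 7×(0.287−0.028)] / (0.072−0.028)
   = 3.39 × 2.8410 / 0.044 = 218.8861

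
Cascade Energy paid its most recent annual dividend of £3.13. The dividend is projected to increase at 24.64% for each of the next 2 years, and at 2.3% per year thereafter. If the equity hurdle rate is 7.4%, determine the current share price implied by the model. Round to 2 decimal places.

Two-stage DDM. Project D₁…D_2 at 0.2464, terminal growth 0.023, discount at r = 0.074.
D_1 = 3.9012
D_2 = 4.8625
Terminal value at t=2: TV = D_3/(r−g) = 4.9743/(0.074−0.023) = 97.5359
P₀ = 3.9012/(1+0.074)^1 + 4.8625/(1+0.074)^2 + 97.5359/(1+0.074)^2 = 92.4062

£92.41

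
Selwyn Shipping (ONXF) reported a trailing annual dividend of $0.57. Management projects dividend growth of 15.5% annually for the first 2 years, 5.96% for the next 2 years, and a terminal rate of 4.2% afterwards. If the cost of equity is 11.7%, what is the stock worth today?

$9.94

Three-stage DDM. Project D₁…D_4; terminal Gordon value at t=4 with g = 0.042; discount at r = 0.117.
D_1 = 0.6583
D_2 = 0.7604
D_3 = 0.8057
D_4 = 0.8537
TV_4 = 0.8896/(0.117−0.042) = 11.8612
P₀ = Σ Dₜ/(1+r)ᵗ + TV_4/(1+r)^4 = 9.9447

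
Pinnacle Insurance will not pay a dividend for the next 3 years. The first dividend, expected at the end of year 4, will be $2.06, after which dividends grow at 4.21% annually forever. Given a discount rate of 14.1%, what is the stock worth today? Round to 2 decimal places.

$14.02

Deferred-dividend DDM. At t=3 the remaining stream is a growing perpetuity with first payment D_4 = 2.06.
V_3 = D_4/(r−g) = 2.06/(0.141−0.0421) = 20.8291
P₀ = V_3/(1+r)^3 = 20.8291/(1+0.141)^3 = 14.0221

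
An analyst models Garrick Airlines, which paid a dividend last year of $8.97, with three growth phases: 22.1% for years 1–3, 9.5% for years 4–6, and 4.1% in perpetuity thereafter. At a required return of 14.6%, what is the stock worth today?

$154.15

Three-stage DDM. Project D₁…D_6; terminal Gordon value at t=6 with g = 0.041; discount at r = 0.146.
D_1 = 10.9524
D_2 = 13.3728
D_3 = 16.3282
D_4 = 17.8794
D_5 = 19.5780
D_6 = 21.4379
TV_6 = 22.3168/(0.146−0.041) = 212.5412
P₀ = Σ Dₜ/(1+r)ᵗ + TV_6/(1+r)^6 = 154.1520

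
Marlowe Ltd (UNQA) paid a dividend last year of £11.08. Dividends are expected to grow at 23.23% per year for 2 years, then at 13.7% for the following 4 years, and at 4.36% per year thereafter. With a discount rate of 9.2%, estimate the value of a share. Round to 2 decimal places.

£446.69

Three-stage DDM. Project D₁…D_6; terminal Gordon value at t=6 with g = 0.0436; discount at r = 0.092.
D_1 = 13.6539
D_2 = 16.8257
D_3 = 19.1308
D_4 = 21.7517
D_5 = 24.7317
D_6 = 28.1199
TV_6 = 29.3460/(0.092−0.0436) = 606.3219
P₀ = Σ Dₜ/(1+r)ᵗ + TV_6/(1+r)^6 = 446.6880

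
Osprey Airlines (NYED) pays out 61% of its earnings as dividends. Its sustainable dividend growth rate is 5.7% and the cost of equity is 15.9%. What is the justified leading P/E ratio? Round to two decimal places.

Justified leading P/E = b/(r−g) = 0.61/(0.159−0.057) = 5.9804

5.98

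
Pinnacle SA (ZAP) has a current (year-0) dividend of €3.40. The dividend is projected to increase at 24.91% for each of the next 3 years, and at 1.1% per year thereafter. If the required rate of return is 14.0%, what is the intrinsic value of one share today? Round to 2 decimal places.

€47.33

Two-stage DDM. Project D₁…D_3 at 0.2491, terminal growth 0.011, discount at r = 0.14.
D_1 = 4.2469
D_2 = 5.3049
D_3 = 6.6263
Terminal value at t=3: TV = D_4/(r−g) = 6.6992/(0.14−0.011) = 51.9316
P₀ = 4.2469/(1+0.14)^1 + 5.3049/(1+0.14)^2 + 6.6263/(1+0.14)^3 + 51.9316/(1+0.14)^3 = 47.3322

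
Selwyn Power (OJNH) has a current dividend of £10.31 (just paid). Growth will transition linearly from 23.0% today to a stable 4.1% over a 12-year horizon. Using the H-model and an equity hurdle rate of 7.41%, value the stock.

£677.47

H-model: P₀ = D₀[(1+g_L) + H(g_S−g_L)]/(r−g_L), with H = 12/2 = 6.
P₀ = 10.31 × [(1+0.041) + 6×(0.23−0.041)] / (0.0741−0.041)
   = 10.31 × 2.1750 / 0.0331 = 677.4698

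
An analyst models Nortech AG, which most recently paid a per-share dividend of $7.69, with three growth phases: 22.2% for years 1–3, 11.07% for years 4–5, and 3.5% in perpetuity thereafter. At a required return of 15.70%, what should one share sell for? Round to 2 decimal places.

Three-stage DDM. Project D₁…D_5; terminal Gordon value at t=5 with g = 0.035; discount at r = 0.157.
D_1 = 9.3972
D_2 = 11.4834
D_3 = 14.0327
D_4 = 15.5861
D_5 = 17.3115
TV_5 = 17.9174/(0.157−0.035) = 146.8635
P₀ = Σ Dₜ/(1+r)ᵗ + TV_5/(1+r)^5 = 113.6428

$113.64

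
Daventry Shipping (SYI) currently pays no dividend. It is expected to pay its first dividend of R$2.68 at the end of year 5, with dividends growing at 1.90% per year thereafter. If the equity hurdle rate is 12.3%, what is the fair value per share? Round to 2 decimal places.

Deferred-dividend DDM. At t=4 the remaining stream is a growing perpetuity with first payment D_5 = 2.68.
V_4 = D_5/(r−g) = 2.68/(0.123−0.019) = 25.7692
P₀ = V_4/(1+r)^4 = 25.7692/(1+0.123)^4 = 16.2025

R$16.20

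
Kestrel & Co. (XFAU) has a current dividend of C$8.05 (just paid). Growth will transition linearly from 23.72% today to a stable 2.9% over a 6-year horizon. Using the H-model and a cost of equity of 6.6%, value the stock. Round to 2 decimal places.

H-model: P₀ = D₀[(1+g_L) + H(g_S−g_L)]/(r−g_L), with H = 6/2 = 3.
P₀ = 8.05 × [(1+0.029) + 3×(0.2372−0.029)] / (0.066−0.029)
   = 8.05 × 1.6536 / 0.037 = 359.7697

C$359.77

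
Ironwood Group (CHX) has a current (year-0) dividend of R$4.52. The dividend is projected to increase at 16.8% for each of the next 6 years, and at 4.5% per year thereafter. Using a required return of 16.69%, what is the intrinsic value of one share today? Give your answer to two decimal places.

Two-stage DDM. Project D₁…D_6 at 0.168, terminal growth 0.045, discount at r = 0.1669.
D_1 = 5.2794
D_2 = 6.1663
D_3 = 7.2022
D_4 = 8.4122
D_5 = 9.8255
D_6 = 11.4761
Terminal value at t=6: TV = D_7/(r−g) = 11.9926/(0.1669−0.045) = 98.3803
P₀ = 5.2794/(1+0.1669)^1 + 6.1663/(1+0.1669)^2 + 7.2022/(1+0.1669)^3 + 8.4122/(1+0.1669)^4 + 9.8255/(1+0.1669)^5 + 11.4761/(1+0.1669)^6 + 98.3803/(1+0.1669)^6 = 66.1775

R$66.18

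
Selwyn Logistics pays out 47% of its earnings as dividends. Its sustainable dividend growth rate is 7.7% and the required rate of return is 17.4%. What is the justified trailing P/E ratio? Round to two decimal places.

Justified trailing P/E = b(1+g)/(r−g) = 0.47×(1+0.077)/(0.174−0.077) = 5.2185

5.22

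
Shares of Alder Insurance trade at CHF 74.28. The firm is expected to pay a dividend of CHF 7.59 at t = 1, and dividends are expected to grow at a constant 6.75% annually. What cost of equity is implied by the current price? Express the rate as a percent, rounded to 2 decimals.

16.97%

Rearranging the constant-growth DDM: r = D₁/P₀ + g.
r = 7.5900 / 74.28 + 0.0675 = 0.10218 + 0.0675 = 0.16968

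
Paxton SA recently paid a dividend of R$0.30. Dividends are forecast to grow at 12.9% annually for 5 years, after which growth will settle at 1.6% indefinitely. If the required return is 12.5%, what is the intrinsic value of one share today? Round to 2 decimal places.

Two-stage DDM. Project D₁…D_5 at 0.129, terminal growth 0.016, discount at r = 0.125.
D_1 = 0.3387
D_2 = 0.3824
D_3 = 0.4317
D_4 = 0.4874
D_5 = 0.5503
Terminal value at t=5: TV = D_6/(r−g) = 0.5591/(0.125−0.016) = 5.1293
P₀ = 0.3387/(1+0.125)^1 + 0.3824/(1+0.125)^2 + 0.4317/(1+0.125)^3 + 0.4874/(1+0.125)^4 + 0.5503/(1+0.125)^5 + 5.1293/(1+0.125)^5 = 4.3625

R$4.36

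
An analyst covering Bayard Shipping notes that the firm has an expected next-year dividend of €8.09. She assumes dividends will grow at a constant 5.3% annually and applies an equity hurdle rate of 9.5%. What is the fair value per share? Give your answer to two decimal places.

€192.62

Gordon growth model: P₀ = D₁/(r − g), with D₁ = 8.09 given directly.
P₀ = 8.0900 / (0.095 − 0.053) = 8.0900 / 0.042 = 192.6190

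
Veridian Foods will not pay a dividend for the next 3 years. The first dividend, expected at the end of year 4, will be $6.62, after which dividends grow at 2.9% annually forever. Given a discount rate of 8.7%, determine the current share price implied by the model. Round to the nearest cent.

Deferred-dividend DDM. At t=3 the remaining stream is a growing perpetuity with first payment D_4 = 6.62.
V_3 = D_4/(r−g) = 6.62/(0.087−0.029) = 114.1379
P₀ = V_3/(1+r)^3 = 114.1379/(1+0.087)^3 = 88.8672

$88.87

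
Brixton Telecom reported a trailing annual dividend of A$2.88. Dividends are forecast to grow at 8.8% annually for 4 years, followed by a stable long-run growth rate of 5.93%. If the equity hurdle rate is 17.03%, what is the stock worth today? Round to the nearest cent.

A$30.16

Two-stage DDM. Project D₁…D_4 at 0.088, terminal growth 0.0593, discount at r = 0.1703.
D_1 = 3.1334
D_2 = 3.4092
D_3 = 3.7092
D_4 = 4.0356
Terminal value at t=4: TV = D_5/(r−g) = 4.2749/(0.1703−0.0593) = 38.5127
P₀ = 3.1334/(1+0.1703)^1 + 3.4092/(1+0.1703)^2 + 3.7092/(1+0.1703)^3 + 4.0356/(1+0.1703)^4 + 38.5127/(1+0.1703)^4 = 30.1634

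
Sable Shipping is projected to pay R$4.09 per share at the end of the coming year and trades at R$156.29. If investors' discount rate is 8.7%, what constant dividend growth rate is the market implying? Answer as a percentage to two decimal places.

From P₀ = D₁/(r − g), the implied growth is g = r − D₁/P₀.
g = 0.087 − 4.09/156.29 = 0.087 − 0.02617 = 0.06083

6.08%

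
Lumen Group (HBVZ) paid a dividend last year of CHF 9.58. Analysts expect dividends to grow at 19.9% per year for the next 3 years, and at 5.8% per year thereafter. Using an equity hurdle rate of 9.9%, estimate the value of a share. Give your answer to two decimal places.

CHF 355.31

Two-stage DDM. Project D₁…D_3 at 0.199, terminal growth 0.058, discount at r = 0.099.
D_1 = 11.4864
D_2 = 13.7722
D_3 = 16.5129
Terminal value at t=3: TV = D_4/(r−g) = 17.4706/(0.099−0.058) = 426.1131
P₀ = 11.4864/(1+0.099)^1 + 13.7722/(1+0.099)^2 + 16.5129/(1+0.099)^3 + 426.1131/(1+0.099)^3 = 355.3145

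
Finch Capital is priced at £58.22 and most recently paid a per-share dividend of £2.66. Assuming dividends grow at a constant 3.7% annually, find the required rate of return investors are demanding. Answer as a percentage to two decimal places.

8.44%

Rearranging the constant-growth DDM: r = D₁/P₀ + g.
D₁ = 2.66 × (1 + 0.037) = 2.7584.
r = 2.7584 / 58.22 + 0.037 = 0.04738 + 0.037 = 0.08438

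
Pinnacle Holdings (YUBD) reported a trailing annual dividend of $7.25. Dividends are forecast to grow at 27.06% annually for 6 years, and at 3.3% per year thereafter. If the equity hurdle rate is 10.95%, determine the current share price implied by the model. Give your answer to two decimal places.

Two-stage DDM. Project D₁…D_6 at 0.2706, terminal growth 0.033, discount at r = 0.1095.
D_1 = 9.2119
D_2 = 11.7046
D_3 = 14.8718
D_4 = 18.8962
D_5 = 24.0095
D_6 = 30.5064
Terminal value at t=6: TV = D_7/(r−g) = 31.5131/(0.1095−0.033) = 411.9362
P₀ = 9.2119/(1+0.1095)^1 + 11.7046/(1+0.1095)^2 + 14.8718/(1+0.1095)^3 + 18.8962/(1+0.1095)^4 + 24.0095/(1+0.1095)^5 + 30.5064/(1+0.1095)^6 + 411.9362/(1+0.1095)^6 = 292.6386

$292.64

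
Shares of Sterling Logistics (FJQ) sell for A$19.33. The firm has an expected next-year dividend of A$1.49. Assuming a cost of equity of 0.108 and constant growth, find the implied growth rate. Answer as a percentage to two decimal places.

From P₀ = D₁/(r − g), the implied growth is g = r − D₁/P₀.
g = 0.108 − 1.49/19.33 = 0.108 − 0.07708 = 0.03092

3.09%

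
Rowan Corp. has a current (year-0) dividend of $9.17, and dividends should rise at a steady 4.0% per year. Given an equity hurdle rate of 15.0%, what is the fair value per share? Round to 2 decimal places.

$86.70

Gordon growth model: P₀ = D₁/(r − g). D₁ = 9.17 × (1 + 0.04) = 9.5368.
P₀ = 9.5368 / (0.15 − 0.04) = 9.5368 / 0.11 = 86.6982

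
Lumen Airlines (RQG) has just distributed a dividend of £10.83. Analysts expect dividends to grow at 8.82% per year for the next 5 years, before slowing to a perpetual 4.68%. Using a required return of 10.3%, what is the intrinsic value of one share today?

Two-stage DDM. Project D₁…D_5 at 0.0882, terminal growth 0.0468, discount at r = 0.103.
D_1 = 11.7852
D_2 = 12.8247
D_3 = 13.9558
D_4 = 15.1867
D_5 = 16.5262
Terminal value at t=5: TV = D_6/(r−g) = 17.2996/(0.103−0.0468) = 307.8219
P₀ = 11.7852/(1+0.103)^1 + 12.8247/(1+0.103)^2 + 13.9558/(1+0.103)^3 + 15.1867/(1+0.103)^4 + 16.5262/(1+0.103)^5 + 307.8219/(1+0.103)^5 = 240.5568

£240.56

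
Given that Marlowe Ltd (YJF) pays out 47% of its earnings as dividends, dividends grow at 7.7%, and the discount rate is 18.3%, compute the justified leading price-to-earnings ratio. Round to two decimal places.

4.43

Justified leading P/E = b/(r−g) = 0.47/(0.183−0.077) = 4.4340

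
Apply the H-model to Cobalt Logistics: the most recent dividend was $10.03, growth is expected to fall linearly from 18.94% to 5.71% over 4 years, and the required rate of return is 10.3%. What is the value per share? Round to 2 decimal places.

H-model: P₀ = D₀[(1+g_L) + H(g_S−g_L)]/(r−g_L), with H = 4/2 = 2.
P₀ = 10.03 × [(1+0.0571) + 2×(0.1894−0.0571)] / (0.103−0.0571)
   = 10.03 × 1.3217 / 0.0459 = 288.8159

$288.82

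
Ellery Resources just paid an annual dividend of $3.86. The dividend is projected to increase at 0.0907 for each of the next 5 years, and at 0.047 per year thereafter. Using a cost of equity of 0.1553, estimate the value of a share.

$44.28

Two-stage DDM. Project D₁…D_5 at 0.0907, terminal growth 0.047, discount at r = 0.1553.
D_1 = 4.2101
D_2 = 4.5920
D_3 = 5.0084
D_4 = 5.4627
D_5 = 5.9582
Terminal value at t=5: TV = D_6/(r−g) = 6.2382/(0.1553−0.047) = 57.6013
P₀ = 4.2101/(1+0.1553)^1 + 4.5920/(1+0.1553)^2 + 5.0084/(1+0.1553)^3 + 5.4627/(1+0.1553)^4 + 5.9582/(1+0.1553)^5 + 57.6013/(1+0.1553)^5 = 44.2810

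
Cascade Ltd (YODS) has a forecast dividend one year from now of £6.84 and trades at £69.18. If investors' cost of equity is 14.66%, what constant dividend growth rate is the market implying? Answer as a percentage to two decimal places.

From P₀ = D₁/(r − g), the implied growth is g = r − D₁/P₀.
g = 0.1466 − 6.84/69.18 = 0.1466 − 0.09887 = 0.04773

4.77%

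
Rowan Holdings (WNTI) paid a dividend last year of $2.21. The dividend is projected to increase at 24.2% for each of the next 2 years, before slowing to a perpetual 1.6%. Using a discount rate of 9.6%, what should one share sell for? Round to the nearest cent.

$41.39

Two-stage DDM. Project D₁…D_2 at 0.242, terminal growth 0.016, discount at r = 0.096.
D_1 = 2.7448
D_2 = 3.4091
Terminal value at t=2: TV = D_3/(r−g) = 3.4636/(0.096−0.016) = 43.2951
P₀ = 2.7448/(1+0.096)^1 + 3.4091/(1+0.096)^2 + 43.2951/(1+0.096)^2 = 41.3852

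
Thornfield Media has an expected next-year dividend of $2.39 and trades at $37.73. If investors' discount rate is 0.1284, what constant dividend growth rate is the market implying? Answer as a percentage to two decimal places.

From P₀ = D₁/(r − g), the implied growth is g = r − D₁/P₀.
g = 0.1284 − 2.39/37.73 = 0.1284 − 0.06334 = 0.06506

6.51%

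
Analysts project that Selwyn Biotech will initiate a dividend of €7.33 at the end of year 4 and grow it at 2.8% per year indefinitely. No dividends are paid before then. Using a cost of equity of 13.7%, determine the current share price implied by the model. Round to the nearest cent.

€45.75

Deferred-dividend DDM. At t=3 the remaining stream is a growing perpetuity with first payment D_4 = 7.33.
V_3 = D_4/(r−g) = 7.33/(0.137−0.028) = 67.2477
P₀ = V_3/(1+r)^3 = 67.2477/(1+0.137)^3 = 45.7505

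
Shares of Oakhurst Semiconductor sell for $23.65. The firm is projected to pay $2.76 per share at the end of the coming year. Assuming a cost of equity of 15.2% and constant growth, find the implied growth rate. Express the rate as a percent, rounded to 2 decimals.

3.53%

From P₀ = D₁/(r − g), the implied growth is g = r − D₁/P₀.
g = 0.152 − 2.76/23.65 = 0.152 − 0.11670 = 0.03530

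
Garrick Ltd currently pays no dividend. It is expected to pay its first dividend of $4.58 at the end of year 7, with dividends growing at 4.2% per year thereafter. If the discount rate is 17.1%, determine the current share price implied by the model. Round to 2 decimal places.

$13.77

Deferred-dividend DDM. At t=6 the remaining stream is a growing perpetuity with first payment D_7 = 4.58.
V_6 = D_7/(r−g) = 4.58/(0.171−0.042) = 35.5039
P₀ = V_6/(1+r)^6 = 35.5039/(1+0.171)^6 = 13.7700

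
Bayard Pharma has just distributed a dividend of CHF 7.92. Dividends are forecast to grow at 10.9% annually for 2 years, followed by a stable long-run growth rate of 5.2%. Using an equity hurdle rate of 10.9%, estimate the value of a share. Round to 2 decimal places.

CHF 162.01

Two-stage DDM. Project D₁…D_2 at 0.109, terminal growth 0.052, discount at r = 0.109.
D_1 = 8.7833
D_2 = 9.7407
Terminal value at t=2: TV = D_3/(r−g) = 10.2472/(0.109−0.052) = 179.7749
P₀ = 8.7833/(1+0.109)^1 + 9.7407/(1+0.109)^2 + 179.7749/(1+0.109)^2 = 162.0126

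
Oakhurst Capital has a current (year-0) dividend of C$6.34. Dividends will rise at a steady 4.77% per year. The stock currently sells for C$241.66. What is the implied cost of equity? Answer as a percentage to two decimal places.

Rearranging the constant-growth DDM: r = D₁/P₀ + g.
D₁ = 6.34 × (1 + 0.0477) = 6.6424.
r = 6.6424 / 241.66 + 0.0477 = 0.02749 + 0.0477 = 0.07519

7.52%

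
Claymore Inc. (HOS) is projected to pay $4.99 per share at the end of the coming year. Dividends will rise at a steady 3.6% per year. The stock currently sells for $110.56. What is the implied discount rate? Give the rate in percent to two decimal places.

Rearranging the constant-growth DDM: r = D₁/P₀ + g.
r = 4.9900 / 110.56 + 0.036 = 0.04513 + 0.036 = 0.08113

8.11%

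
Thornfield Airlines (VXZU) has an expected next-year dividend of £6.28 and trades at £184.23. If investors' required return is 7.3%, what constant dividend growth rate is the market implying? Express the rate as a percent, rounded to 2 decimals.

3.89%

From P₀ = D₁/(r − g), the implied growth is g = r − D₁/P₀.
g = 0.073 − 6.28/184.23 = 0.073 − 0.03409 = 0.03891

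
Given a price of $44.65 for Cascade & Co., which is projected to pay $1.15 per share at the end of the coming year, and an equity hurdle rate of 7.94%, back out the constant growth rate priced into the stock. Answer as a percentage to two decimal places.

5.36%

From P₀ = D₁/(r − g), the implied growth is g = r − D₁/P₀.
g = 0.0794 − 1.15/44.65 = 0.0794 − 0.02576 = 0.05364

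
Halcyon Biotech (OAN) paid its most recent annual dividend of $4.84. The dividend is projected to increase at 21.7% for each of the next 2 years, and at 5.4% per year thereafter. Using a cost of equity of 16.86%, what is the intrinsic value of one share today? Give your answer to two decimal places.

$58.57

Two-stage DDM. Project D₁…D_2 at 0.217, terminal growth 0.054, discount at r = 0.1686.
D_1 = 5.8903
D_2 = 7.1685
Terminal value at t=2: TV = D_3/(r−g) = 7.5556/(0.1686−0.054) = 65.9299
P₀ = 5.8903/(1+0.1686)^1 + 7.1685/(1+0.1686)^2 + 65.9299/(1+0.1686)^2 = 58.5678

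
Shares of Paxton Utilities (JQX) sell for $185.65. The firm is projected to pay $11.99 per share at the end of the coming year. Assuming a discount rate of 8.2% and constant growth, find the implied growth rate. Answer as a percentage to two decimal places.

1.74%

From P₀ = D₁/(r − g), the implied growth is g = r − D₁/P₀.
g = 0.082 − 11.99/185.65 = 0.082 − 0.06458 = 0.01742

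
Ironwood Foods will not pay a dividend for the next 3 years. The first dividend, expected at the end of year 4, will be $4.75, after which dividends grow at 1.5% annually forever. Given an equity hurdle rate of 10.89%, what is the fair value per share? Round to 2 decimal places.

Deferred-dividend DDM. At t=3 the remaining stream is a growing perpetuity with first payment D_4 = 4.75.
V_3 = D_4/(r−g) = 4.75/(0.1089−0.015) = 50.5857
P₀ = V_3/(1+r)^3 = 50.5857/(1+0.1089)^3 = 37.0980

$37.10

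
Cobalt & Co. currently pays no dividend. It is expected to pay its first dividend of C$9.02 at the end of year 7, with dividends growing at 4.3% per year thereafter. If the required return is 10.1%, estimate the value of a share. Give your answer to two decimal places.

Deferred-dividend DDM. At t=6 the remaining stream is a growing perpetuity with first payment D_7 = 9.02.
V_6 = D_7/(r−g) = 9.02/(0.101−0.043) = 155.5172
P₀ = V_6/(1+r)^6 = 155.5172/(1+0.101)^6 = 87.3081

C$87.31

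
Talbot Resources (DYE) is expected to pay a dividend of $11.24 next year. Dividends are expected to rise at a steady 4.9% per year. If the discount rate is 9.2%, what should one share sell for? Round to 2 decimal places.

$261.40

Gordon growth model: P₀ = D₁/(r − g), with D₁ = 11.24 given directly.
P₀ = 11.2400 / (0.092 − 0.049) = 11.2400 / 0.043 = 261.3953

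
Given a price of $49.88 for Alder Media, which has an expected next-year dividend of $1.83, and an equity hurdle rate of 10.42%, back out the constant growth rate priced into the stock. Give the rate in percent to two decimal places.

From P₀ = D₁/(r − g), the implied growth is g = r − D₁/P₀.
g = 0.1042 − 1.83/49.88 = 0.1042 − 0.03669 = 0.06751

6.75%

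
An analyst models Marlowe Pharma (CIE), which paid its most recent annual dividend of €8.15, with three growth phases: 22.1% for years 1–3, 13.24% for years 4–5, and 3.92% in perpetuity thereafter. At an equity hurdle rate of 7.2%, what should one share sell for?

€483.81

Three-stage DDM. Project D₁…D_5; terminal Gordon value at t=5 with g = 0.0392; discount at r = 0.072.
D_1 = 9.9512
D_2 = 12.1504
D_3 = 14.8356
D_4 = 16.7998
D_5 = 19.0241
TV_5 = 19.7699/(0.072−0.0392) = 602.7394
P₀ = Σ Dₜ/(1+r)ᵗ + TV_5/(1+r)^5 = 483.8084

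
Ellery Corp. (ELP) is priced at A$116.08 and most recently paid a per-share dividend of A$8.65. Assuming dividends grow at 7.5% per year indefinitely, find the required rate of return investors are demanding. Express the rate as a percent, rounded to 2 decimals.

Rearranging the constant-growth DDM: r = D₁/P₀ + g.
D₁ = 8.65 × (1 + 0.075) = 9.2988.
r = 9.2988 / 116.08 + 0.075 = 0.08011 + 0.075 = 0.15511

15.51%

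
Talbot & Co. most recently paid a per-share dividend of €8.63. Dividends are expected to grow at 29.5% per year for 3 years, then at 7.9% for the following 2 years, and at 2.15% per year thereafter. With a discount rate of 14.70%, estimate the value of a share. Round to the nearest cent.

€145.30

Three-stage DDM. Project D₁…D_5; terminal Gordon value at t=5 with g = 0.0215; discount at r = 0.147.
D_1 = 11.1759
D_2 = 14.4727
D_3 = 18.7422
D_4 = 20.2228
D_5 = 21.8204
TV_5 = 22.2896/(0.147−0.0215) = 177.6060
P₀ = Σ Dₜ/(1+r)ᵗ + TV_5/(1+r)^5 = 145.3021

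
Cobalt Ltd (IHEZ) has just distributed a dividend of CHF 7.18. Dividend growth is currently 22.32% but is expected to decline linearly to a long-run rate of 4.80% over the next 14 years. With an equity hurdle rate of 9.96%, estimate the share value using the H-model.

CHF 316.48

H-model: P₀ = D₀[(1+g_L) + H(g_S−g_L)]/(r−g_L), with H = 14/2 = 7.
P₀ = 7.18 × [(1+0.048) + 7×(0.2232−0.048)] / (0.0996−0.048)
   = 7.18 × 2.2744 / 0.0516 = 316.4766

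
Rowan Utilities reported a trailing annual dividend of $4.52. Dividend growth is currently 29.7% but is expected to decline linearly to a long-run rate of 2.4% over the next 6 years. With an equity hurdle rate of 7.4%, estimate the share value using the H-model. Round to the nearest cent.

$166.61

H-model: P₀ = D₀[(1+g_L) + H(g_S−g_L)]/(r−g_L), with H = 6/2 = 3.
P₀ = 4.52 × [(1+0.024) + 3×(0.297−0.024)] / (0.074−0.024)
   = 4.52 × 1.8430 / 0.05 = 166.6072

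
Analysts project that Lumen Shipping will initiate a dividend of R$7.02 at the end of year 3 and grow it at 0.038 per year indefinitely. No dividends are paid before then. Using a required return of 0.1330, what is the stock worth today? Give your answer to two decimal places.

R$57.56

Deferred-dividend DDM. At t=2 the remaining stream is a growing perpetuity with first payment D_3 = 7.02.
V_2 = D_3/(r−g) = 7.02/(0.133−0.038) = 73.8947
P₀ = V_2/(1+r)^2 = 73.8947/(1+0.133)^2 = 57.5644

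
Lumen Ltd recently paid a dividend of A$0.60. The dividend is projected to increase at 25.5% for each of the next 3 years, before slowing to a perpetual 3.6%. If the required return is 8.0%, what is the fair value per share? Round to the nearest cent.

A$24.62

Two-stage DDM. Project D₁…D_3 at 0.255, terminal growth 0.036, discount at r = 0.08.
D_1 = 0.7530
D_2 = 0.9450
D_3 = 1.1860
Terminal value at t=3: TV = D_4/(r−g) = 1.2287/(0.08−0.036) = 27.9248
P₀ = 0.7530/(1+0.08)^1 + 0.9450/(1+0.08)^2 + 1.1860/(1+0.08)^3 + 27.9248/(1+0.08)^3 = 24.6165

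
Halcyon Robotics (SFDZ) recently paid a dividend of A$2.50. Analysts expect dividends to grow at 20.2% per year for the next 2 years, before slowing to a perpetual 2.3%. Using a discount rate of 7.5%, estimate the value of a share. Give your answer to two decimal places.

Two-stage DDM. Project D₁…D_2 at 0.202, terminal growth 0.023, discount at r = 0.075.
D_1 = 3.0050
D_2 = 3.6120
Terminal value at t=2: TV = D_3/(r−g) = 3.6951/(0.075−0.023) = 71.0594
P₀ = 3.0050/(1+0.075)^1 + 3.6120/(1+0.075)^2 + 71.0594/(1+0.075)^2 = 67.4109

A$67.41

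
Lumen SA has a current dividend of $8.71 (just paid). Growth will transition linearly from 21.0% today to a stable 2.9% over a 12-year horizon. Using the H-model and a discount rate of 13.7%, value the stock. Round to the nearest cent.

$170.57

H-model: P₀ = D₀[(1+g_L) + H(g_S−g_L)]/(r−g_L), with H = 12/2 = 6.
P₀ = 8.71 × [(1+0.029) + 6×(0.21−0.029)] / (0.137−0.029)
   = 8.71 × 2.1150 / 0.108 = 170.5708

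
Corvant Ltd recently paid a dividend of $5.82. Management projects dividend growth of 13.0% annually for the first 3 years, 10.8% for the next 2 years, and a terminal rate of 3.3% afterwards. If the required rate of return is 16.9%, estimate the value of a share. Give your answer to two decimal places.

$61.90

Three-stage DDM. Project D₁…D_5; terminal Gordon value at t=5 with g = 0.033; discount at r = 0.169.
D_1 = 6.5766
D_2 = 7.4316
D_3 = 8.3977
D_4 = 9.3046
D_5 = 10.3095
TV_5 = 10.6497/(0.169−0.033) = 78.3068
P₀ = Σ Dₜ/(1+r)ᵗ + TV_5/(1+r)^5 = 61.8952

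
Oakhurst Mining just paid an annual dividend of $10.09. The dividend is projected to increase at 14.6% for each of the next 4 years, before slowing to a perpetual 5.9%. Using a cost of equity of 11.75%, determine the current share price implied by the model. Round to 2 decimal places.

$245.01

Two-stage DDM. Project D₁…D_4 at 0.146, terminal growth 0.059, discount at r = 0.1175.
D_1 = 11.5631
D_2 = 13.2514
D_3 = 15.1861
D_4 = 17.4032
Terminal value at t=4: TV = D_5/(r−g) = 18.4300/(0.1175−0.059) = 315.0429
P₀ = 11.5631/(1+0.1175)^1 + 13.2514/(1+0.1175)^2 + 15.1861/(1+0.1175)^3 + 17.4032/(1+0.1175)^4 + 315.0429/(1+0.1175)^4 = 245.0129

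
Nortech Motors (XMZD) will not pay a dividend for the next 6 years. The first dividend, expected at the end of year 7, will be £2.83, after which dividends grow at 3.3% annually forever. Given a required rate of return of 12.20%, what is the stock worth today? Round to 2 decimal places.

£15.94

Deferred-dividend DDM. At t=6 the remaining stream is a growing perpetuity with first payment D_7 = 2.83.
V_6 = D_7/(r−g) = 2.83/(0.122−0.033) = 31.7978
P₀ = V_6/(1+r)^6 = 31.7978/(1+0.122)^6 = 15.9382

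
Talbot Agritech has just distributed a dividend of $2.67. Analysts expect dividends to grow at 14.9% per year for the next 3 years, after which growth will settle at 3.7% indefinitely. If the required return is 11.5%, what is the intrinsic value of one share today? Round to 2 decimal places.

$47.35

Two-stage DDM. Project D₁…D_3 at 0.149, terminal growth 0.037, discount at r = 0.115.
D_1 = 3.0678
D_2 = 3.5249
D_3 = 4.0502
Terminal value at t=3: TV = D_4/(r−g) = 4.2000/(0.115−0.037) = 53.8463
P₀ = 3.0678/(1+0.115)^1 + 3.5249/(1+0.115)^2 + 4.0502/(1+0.115)^3 + 53.8463/(1+0.115)^3 = 47.3531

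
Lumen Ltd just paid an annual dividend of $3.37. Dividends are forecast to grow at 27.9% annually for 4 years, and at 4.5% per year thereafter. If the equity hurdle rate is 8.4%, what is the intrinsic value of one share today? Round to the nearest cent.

$195.74

Two-stage DDM. Project D₁…D_4 at 0.279, terminal growth 0.045, discount at r = 0.084.
D_1 = 4.3102
D_2 = 5.5128
D_3 = 7.0509
D_4 = 9.0180
Terminal value at t=4: TV = D_5/(r−g) = 9.4239/(0.084−0.045) = 241.6372
P₀ = 4.3102/(1+0.084)^1 + 5.5128/(1+0.084)^2 + 7.0509/(1+0.084)^3 + 9.0180/(1+0.084)^4 + 241.6372/(1+0.084)^4 = 195.7379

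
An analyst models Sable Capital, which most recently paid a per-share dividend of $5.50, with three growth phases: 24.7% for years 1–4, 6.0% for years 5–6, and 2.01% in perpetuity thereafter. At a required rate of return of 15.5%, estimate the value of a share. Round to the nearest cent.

Three-stage DDM. Project D₁…D_6; terminal Gordon value at t=6 with g = 0.0201; discount at r = 0.155.
D_1 = 6.8585
D_2 = 8.5525
D_3 = 10.6650
D_4 = 13.2993
D_5 = 14.0972
D_6 = 14.9431
TV_6 = 15.2434/(0.155−0.0201) = 112.9981
P₀ = Σ Dₜ/(1+r)ᵗ + TV_6/(1+r)^6 = 87.4937

$87.49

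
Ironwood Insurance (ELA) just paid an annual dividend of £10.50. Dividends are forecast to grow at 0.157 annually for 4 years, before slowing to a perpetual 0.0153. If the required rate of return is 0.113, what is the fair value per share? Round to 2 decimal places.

Two-stage DDM. Project D₁…D_4 at 0.157, terminal growth 0.0153, discount at r = 0.113.
D_1 = 12.1485
D_2 = 14.0558
D_3 = 16.2626
D_4 = 18.8158
Terminal value at t=4: TV = D_5/(r−g) = 19.1037/(0.113−0.0153) = 195.5341
P₀ = 12.1485/(1+0.113)^1 + 14.0558/(1+0.113)^2 + 16.2626/(1+0.113)^3 + 18.8158/(1+0.113)^4 + 195.5341/(1+0.113)^4 = 173.7396

£173.74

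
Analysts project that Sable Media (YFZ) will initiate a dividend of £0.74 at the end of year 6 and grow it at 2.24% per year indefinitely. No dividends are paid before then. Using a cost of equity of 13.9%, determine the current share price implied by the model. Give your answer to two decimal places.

£3.31

Deferred-dividend DDM. At t=5 the remaining stream is a growing perpetuity with first payment D_6 = 0.74.
V_5 = D_6/(r−g) = 0.74/(0.139−0.0224) = 6.3465
P₀ = V_5/(1+r)^5 = 6.3465/(1+0.139)^5 = 3.3107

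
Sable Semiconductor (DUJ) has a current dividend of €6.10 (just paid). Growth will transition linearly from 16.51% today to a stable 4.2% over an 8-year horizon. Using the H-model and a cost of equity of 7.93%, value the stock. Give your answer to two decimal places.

H-model: P₀ = D₀[(1+g_L) + H(g_S−g_L)]/(r−g_L), with H = 8/2 = 4.
P₀ = 6.10 × [(1+0.042) + 4×(0.1651−0.042)] / (0.0793−0.042)
   = 6.10 × 1.5344 / 0.0373 = 250.9340

€250.93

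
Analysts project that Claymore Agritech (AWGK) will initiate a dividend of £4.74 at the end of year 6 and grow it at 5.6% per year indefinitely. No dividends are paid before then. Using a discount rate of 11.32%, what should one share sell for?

£48.47

Deferred-dividend DDM. At t=5 the remaining stream is a growing perpetuity with first payment D_6 = 4.74.
V_5 = D_6/(r−g) = 4.74/(0.1132−0.056) = 82.8671
P₀ = V_5/(1+r)^5 = 82.8671/(1+0.1132)^5 = 48.4748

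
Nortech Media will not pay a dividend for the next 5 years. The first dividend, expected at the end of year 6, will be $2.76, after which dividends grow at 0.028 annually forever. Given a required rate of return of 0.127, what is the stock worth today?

$15.33

Deferred-dividend DDM. At t=5 the remaining stream is a growing perpetuity with first payment D_6 = 2.76.
V_5 = D_6/(r−g) = 2.76/(0.127−0.028) = 27.8788
P₀ = V_5/(1+r)^5 = 27.8788/(1+0.127)^5 = 15.3340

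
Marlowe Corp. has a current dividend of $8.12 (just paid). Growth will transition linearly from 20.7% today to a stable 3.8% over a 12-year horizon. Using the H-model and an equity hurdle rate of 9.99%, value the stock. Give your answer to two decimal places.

H-model: P₀ = D₀[(1+g_L) + H(g_S−g_L)]/(r−g_L), with H = 12/2 = 6.
P₀ = 8.12 × [(1+0.038) + 6×(0.207−0.038)] / (0.0999−0.038)
   = 8.12 × 2.0520 / 0.0619 = 269.1800

$269.18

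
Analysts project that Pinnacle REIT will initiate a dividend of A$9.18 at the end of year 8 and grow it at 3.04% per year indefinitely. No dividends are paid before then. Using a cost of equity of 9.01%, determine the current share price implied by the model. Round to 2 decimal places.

A$84.06

Deferred-dividend DDM. At t=7 the remaining stream is a growing perpetuity with first payment D_8 = 9.18.
V_7 = D_8/(r−g) = 9.18/(0.0901−0.0304) = 153.7688
P₀ = V_7/(1+r)^7 = 153.7688/(1+0.0901)^7 = 84.0628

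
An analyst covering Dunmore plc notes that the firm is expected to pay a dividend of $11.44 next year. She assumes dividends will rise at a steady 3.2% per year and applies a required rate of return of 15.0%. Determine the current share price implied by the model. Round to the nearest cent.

$96.95

Gordon growth model: P₀ = D₁/(r − g), with D₁ = 11.44 given directly.
P₀ = 11.4400 / (0.15 − 0.032) = 11.4400 / 0.118 = 96.9492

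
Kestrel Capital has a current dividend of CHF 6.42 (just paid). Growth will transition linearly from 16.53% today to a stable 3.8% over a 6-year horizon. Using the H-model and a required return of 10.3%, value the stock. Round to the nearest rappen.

CHF 140.24

H-model: P₀ = D₀[(1+g_L) + H(g_S−g_L)]/(r−g_L), with H = 6/2 = 3.
P₀ = 6.42 × [(1+0.038) + 3×(0.1653−0.038)] / (0.103−0.038)
   = 6.42 × 1.4199 / 0.065 = 140.2424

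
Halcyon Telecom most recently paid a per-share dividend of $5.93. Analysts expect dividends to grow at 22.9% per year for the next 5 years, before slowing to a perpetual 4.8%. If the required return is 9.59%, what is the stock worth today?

$272.51

Two-stage DDM. Project D₁…D_5 at 0.229, terminal growth 0.048, discount at r = 0.0959.
D_1 = 7.2880
D_2 = 8.9569
D_3 = 11.0080
D_4 = 13.5289
D_5 = 16.6270
Terminal value at t=5: TV = D_6/(r−g) = 17.4251/(0.0959−0.048) = 363.7809
P₀ = 7.2880/(1+0.0959)^1 + 8.9569/(1+0.0959)^2 + 11.0080/(1+0.0959)^3 + 13.5289/(1+0.0959)^4 + 16.6270/(1+0.0959)^5 + 363.7809/(1+0.0959)^5 = 272.5063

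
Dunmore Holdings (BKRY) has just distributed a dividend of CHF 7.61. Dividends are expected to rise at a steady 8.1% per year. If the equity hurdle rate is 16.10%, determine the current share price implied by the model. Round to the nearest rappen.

Gordon growth model: P₀ = D₁/(r − g). D₁ = 7.61 × (1 + 0.081) = 8.2264.
P₀ = 8.2264 / (0.161 − 0.081) = 8.2264 / 0.08 = 102.8301

CHF 102.83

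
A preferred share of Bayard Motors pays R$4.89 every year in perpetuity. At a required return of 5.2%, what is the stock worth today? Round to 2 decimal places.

Zero-growth DDM (perpetuity): P₀ = D/r = 4.89 / 0.052 = 94.0385

R$94.04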